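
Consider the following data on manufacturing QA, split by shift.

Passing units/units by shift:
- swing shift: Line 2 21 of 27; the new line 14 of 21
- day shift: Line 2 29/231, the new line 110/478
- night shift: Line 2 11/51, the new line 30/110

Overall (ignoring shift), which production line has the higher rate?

Swing shift: Line 2 21/27 = 77.8%, the new line 14/21 = 66.7% → Line 2
Day shift: Line 2 29/231 = 12.6%, the new line 110/478 = 23.0% → the new line
Night shift: Line 2 11/51 = 21.6%, the new line 30/110 = 27.3% → the new line
Overall: Line 2 61/309 = 19.7%, the new line 154/609 = 25.3% → the new line
(Neither sweeps every shift group, but the new line has the higher pooled rate.)

the new line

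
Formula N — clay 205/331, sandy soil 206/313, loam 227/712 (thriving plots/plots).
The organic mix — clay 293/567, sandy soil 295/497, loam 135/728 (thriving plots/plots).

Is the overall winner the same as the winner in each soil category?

Yes

Clay: Formula N 205/331 = 61.9%, the organic mix 293/567 = 51.7% → Formula N
Sandy soil: Formula N 206/313 = 65.8%, the organic mix 295/497 = 59.4% → Formula N
Loam: Formula N 227/712 = 31.9%, the organic mix 135/728 = 18.5% → Formula N
Overall: Formula N 638/1356 = 47.1%, the organic mix 723/1792 = 40.3% → Formula N
Formula N wins overall and in every soil group — no reversal.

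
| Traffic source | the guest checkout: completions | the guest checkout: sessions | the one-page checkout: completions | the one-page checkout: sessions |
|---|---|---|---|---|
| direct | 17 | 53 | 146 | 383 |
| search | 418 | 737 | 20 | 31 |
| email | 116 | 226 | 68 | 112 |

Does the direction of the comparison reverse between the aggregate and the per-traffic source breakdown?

Yes

Direct: the guest checkout 17/53 = 32.1%, the one-page checkout 146/383 = 38.1% → the one-page checkout
Search: the guest checkout 418/737 = 56.7%, the one-page checkout 20/31 = 64.5% → the one-page checkout
Email: the guest checkout 116/226 = 51.3%, the one-page checkout 68/112 = 60.7% → the one-page checkout
Overall: the guest checkout 551/1016 = 54.2%, the one-page checkout 234/526 = 44.5% → the guest checkout
The one-page checkout wins each traffic group but the guest checkout wins overall — the comparison reverses. The one-page checkout's sessions skew toward direct, which has a lower base rate.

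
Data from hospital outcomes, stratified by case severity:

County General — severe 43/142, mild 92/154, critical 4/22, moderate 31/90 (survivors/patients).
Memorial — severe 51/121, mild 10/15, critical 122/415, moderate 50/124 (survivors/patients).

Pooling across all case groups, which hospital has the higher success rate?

County General

Severe: County General 43/142 = 30.3%, Memorial 51/121 = 42.1% → Memorial
Mild: County General 92/154 = 59.7%, Memorial 10/15 = 66.7% → Memorial
Critical: County General 4/22 = 18.2%, Memorial 122/415 = 29.4% → Memorial
Moderate: County General 31/90 = 34.4%, Memorial 50/124 = 40.3% → Memorial
Overall: County General 170/408 = 41.7%, Memorial 233/675 = 34.5% → County General
(Memorial wins every case group but County General wins overall — Memorial's patients skew toward the low-rate critical group.)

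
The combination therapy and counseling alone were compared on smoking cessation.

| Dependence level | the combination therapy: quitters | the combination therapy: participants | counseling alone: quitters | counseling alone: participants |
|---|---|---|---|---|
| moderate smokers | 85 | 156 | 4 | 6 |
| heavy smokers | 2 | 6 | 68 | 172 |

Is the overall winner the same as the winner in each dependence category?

No

Moderate smokers: the combination therapy 85/156 = 54.5%, counseling alone 4/6 = 66.7% → counseling alone
Heavy smokers: the combination therapy 2/6 = 33.3%, counseling alone 68/172 = 39.5% → counseling alone
Overall: the combination therapy 87/162 = 53.7%, counseling alone 72/178 = 40.4% → the combination therapy
Counseling alone wins each dependence group but the combination therapy wins overall — the comparison reverses. Counseling alone's participants skew toward heavy smokers, which has a lower base rate.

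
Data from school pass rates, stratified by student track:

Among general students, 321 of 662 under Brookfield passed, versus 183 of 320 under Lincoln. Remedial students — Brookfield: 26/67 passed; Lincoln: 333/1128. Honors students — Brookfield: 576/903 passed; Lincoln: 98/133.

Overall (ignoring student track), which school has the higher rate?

General: Brookfield 321/662 = 48.5%, Lincoln 183/320 = 57.2% → Lincoln
Remedial: Brookfield 26/67 = 38.8%, Lincoln 333/1128 = 29.5% → Brookfield
Honors: Brookfield 576/903 = 63.8%, Lincoln 98/133 = 73.7% → Lincoln
Overall: Brookfield 923/1632 = 56.6%, Lincoln 614/1581 = 38.8% → Brookfield
(Neither sweeps every student group, but Brookfield has the higher pooled rate.)

Brookfield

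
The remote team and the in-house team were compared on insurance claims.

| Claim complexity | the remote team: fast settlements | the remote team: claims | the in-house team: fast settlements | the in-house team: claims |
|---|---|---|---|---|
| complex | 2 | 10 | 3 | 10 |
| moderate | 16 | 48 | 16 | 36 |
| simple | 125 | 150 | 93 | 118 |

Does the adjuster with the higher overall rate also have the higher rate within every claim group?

No

Complex: the remote team 2/10 = 20.0%, the in-house team 3/10 = 30.0% → the in-house team
Moderate: the remote team 16/48 = 33.3%, the in-house team 16/36 = 44.4% → the in-house team
Simple: the remote team 125/150 = 83.3%, the in-house team 93/118 = 78.8% → the remote team
Overall: the remote team 143/208 = 68.8%, the in-house team 112/164 = 68.3% → the remote team
Neither sweeps: the remote team wins 1 of 3 groups, the in-house team wins 2. The remote team wins overall but not every group — no Simpson reversal.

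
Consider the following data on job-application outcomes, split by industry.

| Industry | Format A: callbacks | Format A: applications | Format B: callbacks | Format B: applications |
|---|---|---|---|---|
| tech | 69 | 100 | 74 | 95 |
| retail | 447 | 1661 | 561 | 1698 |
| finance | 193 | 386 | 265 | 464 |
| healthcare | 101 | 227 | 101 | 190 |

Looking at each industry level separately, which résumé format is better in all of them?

Format B

Tech: Format A 69/100 = 69.0%, Format B 74/95 = 77.9% → Format B
Retail: Format A 447/1661 = 26.9%, Format B 561/1698 = 33.0% → Format B
Finance: Format A 193/386 = 50.0%, Format B 265/464 = 57.1% → Format B
Healthcare: Format A 101/227 = 44.5%, Format B 101/190 = 53.2% → Format B
Format B has the higher rate in all 4 groups.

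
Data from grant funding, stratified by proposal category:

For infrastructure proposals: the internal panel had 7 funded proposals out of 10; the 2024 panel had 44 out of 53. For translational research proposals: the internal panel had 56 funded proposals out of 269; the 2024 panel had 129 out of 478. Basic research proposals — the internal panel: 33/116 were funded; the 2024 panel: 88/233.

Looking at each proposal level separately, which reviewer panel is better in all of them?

Infrastructure: the internal panel 7/10 = 70.0%, the 2024 panel 44/53 = 83.0% → the 2024 panel
Translational research: the internal panel 56/269 = 20.8%, the 2024 panel 129/478 = 27.0% → the 2024 panel
Basic research: the internal panel 33/116 = 28.4%, the 2024 panel 88/233 = 37.8% → the 2024 panel
The 2024 panel has the higher rate in all 3 groups.

the 2024 panel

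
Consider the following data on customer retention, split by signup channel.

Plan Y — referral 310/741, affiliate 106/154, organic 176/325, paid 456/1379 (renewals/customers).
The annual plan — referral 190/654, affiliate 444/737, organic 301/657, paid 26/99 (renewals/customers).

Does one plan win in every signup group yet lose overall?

Referral: Plan Y 310/741 = 41.8%, the annual plan 190/654 = 29.1% → Plan Y
Affiliate: Plan Y 106/154 = 68.8%, the annual plan 444/737 = 60.2% → Plan Y
Organic: Plan Y 176/325 = 54.2%, the annual plan 301/657 = 45.8% → Plan Y
Paid: Plan Y 456/1379 = 33.1%, the annual plan 26/99 = 26.3% → Plan Y
Overall: Plan Y 1048/2599 = 40.3%, the annual plan 961/2147 = 44.8% → the annual plan
Plan Y wins each signup group but the annual plan wins overall — the comparison reverses. Plan Y's customers skew toward paid, which has a lower base rate.

Yes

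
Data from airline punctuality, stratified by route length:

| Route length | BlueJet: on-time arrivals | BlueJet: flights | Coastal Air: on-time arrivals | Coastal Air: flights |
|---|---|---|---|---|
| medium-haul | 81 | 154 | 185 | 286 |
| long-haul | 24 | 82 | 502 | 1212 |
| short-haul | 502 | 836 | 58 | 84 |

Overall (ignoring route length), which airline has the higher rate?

BlueJet

Medium-haul: BlueJet 81/154 = 52.6%, Coastal Air 185/286 = 64.7% → Coastal Air
Long-haul: BlueJet 24/82 = 29.3%, Coastal Air 502/1212 = 41.4% → Coastal Air
Short-haul: BlueJet 502/836 = 60.0%, Coastal Air 58/84 = 69.0% → Coastal Air
Overall: BlueJet 607/1072 = 56.6%, Coastal Air 745/1582 = 47.1% → BlueJet
(Coastal Air wins every route group but BlueJet wins overall — Coastal Air's flights skew toward the low-rate long-haul group.)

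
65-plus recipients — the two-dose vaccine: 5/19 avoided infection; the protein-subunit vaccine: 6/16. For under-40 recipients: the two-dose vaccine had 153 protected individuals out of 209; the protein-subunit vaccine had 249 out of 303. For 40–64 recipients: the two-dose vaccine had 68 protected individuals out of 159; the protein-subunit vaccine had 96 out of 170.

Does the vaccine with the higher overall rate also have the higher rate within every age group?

65-plus: the two-dose vaccine 5/19 = 26.3%, the protein-subunit vaccine 6/16 = 37.5% → the protein-subunit vaccine
Under-40: the two-dose vaccine 153/209 = 73.2%, the protein-subunit vaccine 249/303 = 82.2% → the protein-subunit vaccine
40–64: the two-dose vaccine 68/159 = 42.8%, the protein-subunit vaccine 96/170 = 56.5% → the protein-subunit vaccine
Overall: the two-dose vaccine 226/387 = 58.4%, the protein-subunit vaccine 351/489 = 71.8% → the protein-subunit vaccine
The protein-subunit vaccine wins overall and in every age group — no reversal.

Yes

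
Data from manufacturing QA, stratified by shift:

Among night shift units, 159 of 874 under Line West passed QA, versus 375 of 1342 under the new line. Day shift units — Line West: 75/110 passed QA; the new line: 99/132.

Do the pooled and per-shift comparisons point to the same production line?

Night shift: Line West 159/874 = 18.2%, the new line 375/1342 = 27.9% → the new line
Day shift: Line West 75/110 = 68.2%, the new line 99/132 = 75.0% → the new line
Overall: Line West 234/984 = 23.8%, the new line 474/1474 = 32.2% → the new line
The new line wins overall and in every shift group — no reversal.

Yes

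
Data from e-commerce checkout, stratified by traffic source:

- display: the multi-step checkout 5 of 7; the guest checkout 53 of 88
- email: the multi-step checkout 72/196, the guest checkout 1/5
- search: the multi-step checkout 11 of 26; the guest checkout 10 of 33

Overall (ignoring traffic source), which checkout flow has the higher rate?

Display: the multi-step checkout 5/7 = 71.4%, the guest checkout 53/88 = 60.2% → the multi-step checkout
Email: the multi-step checkout 72/196 = 36.7%, the guest checkout 1/5 = 20.0% → the multi-step checkout
Search: the multi-step checkout 11/26 = 42.3%, the guest checkout 10/33 = 30.3% → the multi-step checkout
Overall: the multi-step checkout 88/229 = 38.4%, the guest checkout 64/126 = 50.8% → the guest checkout
(The multi-step checkout wins every traffic group but the guest checkout wins overall — the multi-step checkout's sessions skew toward the low-rate email group.)

the guest checkout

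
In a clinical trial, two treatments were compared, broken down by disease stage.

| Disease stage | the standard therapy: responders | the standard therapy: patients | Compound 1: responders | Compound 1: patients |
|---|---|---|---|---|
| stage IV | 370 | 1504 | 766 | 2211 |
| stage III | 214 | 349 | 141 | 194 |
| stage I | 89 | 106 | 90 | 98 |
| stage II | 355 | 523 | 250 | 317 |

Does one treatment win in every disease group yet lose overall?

No

Stage IV: the standard therapy 370/1504 = 24.6%, Compound 1 766/2211 = 34.6% → Compound 1
Stage III: the standard therapy 214/349 = 61.3%, Compound 1 141/194 = 72.7% → Compound 1
Stage I: the standard therapy 89/106 = 84.0%, Compound 1 90/98 = 91.8% → Compound 1
Stage II: the standard therapy 355/523 = 67.9%, Compound 1 250/317 = 78.9% → Compound 1
Overall: the standard therapy 1028/2482 = 41.4%, Compound 1 1247/2820 = 44.2% → Compound 1
Compound 1 wins overall and in every disease group — no reversal.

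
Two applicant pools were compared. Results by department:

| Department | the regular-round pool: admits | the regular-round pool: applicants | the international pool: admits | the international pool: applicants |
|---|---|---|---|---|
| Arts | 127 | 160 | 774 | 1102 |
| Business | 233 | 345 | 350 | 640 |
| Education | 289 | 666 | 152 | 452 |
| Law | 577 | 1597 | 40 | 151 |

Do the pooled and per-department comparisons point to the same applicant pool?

Arts: the regular-round pool 127/160 = 79.4%, the international pool 774/1102 = 70.2% → the regular-round pool
Business: the regular-round pool 233/345 = 67.5%, the international pool 350/640 = 54.7% → the regular-round pool
Education: the regular-round pool 289/666 = 43.4%, the international pool 152/452 = 33.6% → the regular-round pool
Law: the regular-round pool 577/1597 = 36.1%, the international pool 40/151 = 26.5% → the regular-round pool
Overall: the regular-round pool 1226/2768 = 44.3%, the international pool 1316/2345 = 56.1% → the international pool
The regular-round pool wins each department group but the international pool wins overall — the comparison reverses. The regular-round pool's applicants skew toward Law, which has a lower base rate.

No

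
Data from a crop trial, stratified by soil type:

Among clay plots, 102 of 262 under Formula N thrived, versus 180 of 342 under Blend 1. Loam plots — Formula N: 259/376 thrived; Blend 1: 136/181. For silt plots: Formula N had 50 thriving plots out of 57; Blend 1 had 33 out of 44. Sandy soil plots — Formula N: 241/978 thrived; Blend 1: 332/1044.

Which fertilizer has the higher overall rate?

Clay: Formula N 102/262 = 38.9%, Blend 1 180/342 = 52.6% → Blend 1
Loam: Formula N 259/376 = 68.9%, Blend 1 136/181 = 75.1% → Blend 1
Silt: Formula N 50/57 = 87.7%, Blend 1 33/44 = 75.0% → Formula N
Sandy soil: Formula N 241/978 = 24.6%, Blend 1 332/1044 = 31.8% → Blend 1
Overall: Formula N 652/1673 = 39.0%, Blend 1 681/1611 = 42.3% → Blend 1
(Neither sweeps every soil group, but Blend 1 has the higher pooled rate.)

Blend 1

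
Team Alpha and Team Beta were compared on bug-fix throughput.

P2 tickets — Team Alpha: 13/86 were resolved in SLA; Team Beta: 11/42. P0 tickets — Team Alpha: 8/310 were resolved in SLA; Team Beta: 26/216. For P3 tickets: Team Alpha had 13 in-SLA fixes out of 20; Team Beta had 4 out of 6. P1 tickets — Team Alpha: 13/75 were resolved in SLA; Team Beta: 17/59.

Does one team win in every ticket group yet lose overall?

P2: Team Alpha 13/86 = 15.1%, Team Beta 11/42 = 26.2% → Team Beta
P0: Team Alpha 8/310 = 2.6%, Team Beta 26/216 = 12.0% → Team Beta
P3: Team Alpha 13/20 = 65.0%, Team Beta 4/6 = 66.7% → Team Beta
P1: Team Alpha 13/75 = 17.3%, Team Beta 17/59 = 28.8% → Team Beta
Overall: Team Alpha 47/491 = 9.6%, Team Beta 58/323 = 18.0% → Team Beta
Team Beta wins overall and in every ticket group — no reversal.

No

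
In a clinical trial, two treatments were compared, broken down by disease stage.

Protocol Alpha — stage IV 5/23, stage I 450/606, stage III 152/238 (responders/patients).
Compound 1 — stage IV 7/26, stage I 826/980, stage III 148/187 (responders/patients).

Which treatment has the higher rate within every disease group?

Stage IV: Protocol Alpha 5/23 = 21.7%, Compound 1 7/26 = 26.9% → Compound 1
Stage I: Protocol Alpha 450/606 = 74.3%, Compound 1 826/980 = 84.3% → Compound 1
Stage III: Protocol Alpha 152/238 = 63.9%, Compound 1 148/187 = 79.1% → Compound 1
Compound 1 has the higher rate in all 3 groups.

Compound 1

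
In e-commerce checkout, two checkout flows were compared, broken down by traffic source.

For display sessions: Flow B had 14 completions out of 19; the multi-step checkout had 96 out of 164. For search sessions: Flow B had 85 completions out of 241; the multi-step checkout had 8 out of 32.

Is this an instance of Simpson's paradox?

Yes

Display: Flow B 14/19 = 73.7%, the multi-step checkout 96/164 = 58.5% → Flow B
Search: Flow B 85/241 = 35.3%, the multi-step checkout 8/32 = 25.0% → Flow B
Overall: Flow B 99/260 = 38.1%, the multi-step checkout 104/196 = 53.1% → the multi-step checkout
Flow B wins each traffic group but the multi-step checkout wins overall — the comparison reverses. Flow B's sessions skew toward search, which has a lower base rate.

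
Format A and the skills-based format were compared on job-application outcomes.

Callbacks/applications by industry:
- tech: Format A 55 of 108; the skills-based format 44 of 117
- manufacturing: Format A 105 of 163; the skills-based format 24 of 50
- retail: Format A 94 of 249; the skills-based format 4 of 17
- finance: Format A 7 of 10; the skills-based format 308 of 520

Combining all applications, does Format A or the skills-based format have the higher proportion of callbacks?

the skills-based format

Tech: Format A 55/108 = 50.9%, the skills-based format 44/117 = 37.6% → Format A
Manufacturing: Format A 105/163 = 64.4%, the skills-based format 24/50 = 48.0% → Format A
Retail: Format A 94/249 = 37.8%, the skills-based format 4/17 = 23.5% → Format A
Finance: Format A 7/10 = 70.0%, the skills-based format 308/520 = 59.2% → Format A
Overall: Format A 261/530 = 49.2%, the skills-based format 380/704 = 54.0% → the skills-based format
(Format A wins every industry group but the skills-based format wins overall — Format A's applications skew toward the low-rate retail group.)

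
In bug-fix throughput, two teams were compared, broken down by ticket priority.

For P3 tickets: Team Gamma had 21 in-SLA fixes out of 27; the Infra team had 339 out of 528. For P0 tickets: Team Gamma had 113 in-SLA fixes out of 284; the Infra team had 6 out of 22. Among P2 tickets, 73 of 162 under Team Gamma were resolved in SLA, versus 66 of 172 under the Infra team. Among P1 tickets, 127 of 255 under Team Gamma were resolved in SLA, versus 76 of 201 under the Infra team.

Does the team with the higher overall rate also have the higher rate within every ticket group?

P3: Team Gamma 21/27 = 77.8%, the Infra team 339/528 = 64.2% → Team Gamma
P0: Team Gamma 113/284 = 39.8%, the Infra team 6/22 = 27.3% → Team Gamma
P2: Team Gamma 73/162 = 45.1%, the Infra team 66/172 = 38.4% → Team Gamma
P1: Team Gamma 127/255 = 49.8%, the Infra team 76/201 = 37.8% → Team Gamma
Overall: Team Gamma 334/728 = 45.9%, the Infra team 487/923 = 52.8% → the Infra team
Team Gamma wins each ticket group but the Infra team wins overall — the comparison reverses. Team Gamma's tickets skew toward P0, which has a lower base rate.

No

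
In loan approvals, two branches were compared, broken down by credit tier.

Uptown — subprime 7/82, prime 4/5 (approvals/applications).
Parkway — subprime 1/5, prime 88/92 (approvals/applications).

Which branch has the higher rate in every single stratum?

Parkway

Subprime: Uptown 7/82 = 8.5%, Parkway 1/5 = 20.0% → Parkway
Prime: Uptown 4/5 = 80.0%, Parkway 88/92 = 95.7% → Parkway
Parkway has the higher rate in both groups.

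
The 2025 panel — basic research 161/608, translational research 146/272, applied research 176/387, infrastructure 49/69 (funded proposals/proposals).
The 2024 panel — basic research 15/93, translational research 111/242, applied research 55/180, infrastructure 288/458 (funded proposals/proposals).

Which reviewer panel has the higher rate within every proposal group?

the 2025 panel

Basic research: the 2025 panel 161/608 = 26.5%, the 2024 panel 15/93 = 16.1% → the 2025 panel
Translational research: the 2025 panel 146/272 = 53.7%, the 2024 panel 111/242 = 45.9% → the 2025 panel
Applied research: the 2025 panel 176/387 = 45.5%, the 2024 panel 55/180 = 30.6% → the 2025 panel
Infrastructure: the 2025 panel 49/69 = 71.0%, the 2024 panel 288/458 = 62.9% → the 2025 panel
The 2025 panel has the higher rate in all 4 groups.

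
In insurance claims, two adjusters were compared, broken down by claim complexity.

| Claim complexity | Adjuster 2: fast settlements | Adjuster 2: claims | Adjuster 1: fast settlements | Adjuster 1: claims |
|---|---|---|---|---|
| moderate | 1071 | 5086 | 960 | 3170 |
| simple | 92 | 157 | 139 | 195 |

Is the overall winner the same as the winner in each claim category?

Moderate: Adjuster 2 1071/5086 = 21.1%, Adjuster 1 960/3170 = 30.3% → Adjuster 1
Simple: Adjuster 2 92/157 = 58.6%, Adjuster 1 139/195 = 71.3% → Adjuster 1
Overall: Adjuster 2 1163/5243 = 22.2%, Adjuster 1 1099/3365 = 32.7% → Adjuster 1
Adjuster 1 wins overall and in every claim group — no reversal.

Yes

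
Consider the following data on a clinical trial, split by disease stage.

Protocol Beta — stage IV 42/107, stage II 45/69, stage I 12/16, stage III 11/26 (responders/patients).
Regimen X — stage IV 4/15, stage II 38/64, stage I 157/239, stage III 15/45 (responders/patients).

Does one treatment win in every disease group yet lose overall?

Stage IV: Protocol Beta 42/107 = 39.3%, Regimen X 4/15 = 26.7% → Protocol Beta
Stage II: Protocol Beta 45/69 = 65.2%, Regimen X 38/64 = 59.4% → Protocol Beta
Stage I: Protocol Beta 12/16 = 75.0%, Regimen X 157/239 = 65.7% → Protocol Beta
Stage III: Protocol Beta 11/26 = 42.3%, Regimen X 15/45 = 33.3% → Protocol Beta
Overall: Protocol Beta 110/218 = 50.5%, Regimen X 214/363 = 59.0% → Regimen X
Protocol Beta wins each disease group but Regimen X wins overall — the comparison reverses. Protocol Beta's patients skew toward stage IV, which has a lower base rate.

Yes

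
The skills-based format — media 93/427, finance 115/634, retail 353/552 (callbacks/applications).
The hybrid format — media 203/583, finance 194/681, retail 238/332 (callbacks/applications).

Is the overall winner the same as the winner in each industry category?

Media: the skills-based format 93/427 = 21.8%, the hybrid format 203/583 = 34.8% → the hybrid format
Finance: the skills-based format 115/634 = 18.1%, the hybrid format 194/681 = 28.5% → the hybrid format
Retail: the skills-based format 353/552 = 63.9%, the hybrid format 238/332 = 71.7% → the hybrid format
Overall: the skills-based format 561/1613 = 34.8%, the hybrid format 635/1596 = 39.8% → the hybrid format
The hybrid format wins overall and in every industry group — no reversal.

Yes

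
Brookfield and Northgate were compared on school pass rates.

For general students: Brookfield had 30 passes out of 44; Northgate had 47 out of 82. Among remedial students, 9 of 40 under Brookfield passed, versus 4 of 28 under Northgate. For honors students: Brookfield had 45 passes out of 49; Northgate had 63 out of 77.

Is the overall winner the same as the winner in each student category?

Yes

General: Brookfield 30/44 = 68.2%, Northgate 47/82 = 57.3% → Brookfield
Remedial: Brookfield 9/40 = 22.5%, Northgate 4/28 = 14.3% → Brookfield
Honors: Brookfield 45/49 = 91.8%, Northgate 63/77 = 81.8% → Brookfield
Overall: Brookfield 84/133 = 63.2%, Northgate 114/187 = 61.0% → Brookfield
Brookfield wins overall and in every student group — no reversal.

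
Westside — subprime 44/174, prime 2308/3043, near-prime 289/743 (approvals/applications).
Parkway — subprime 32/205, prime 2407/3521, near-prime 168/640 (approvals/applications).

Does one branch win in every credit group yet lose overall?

Subprime: Westside 44/174 = 25.3%, Parkway 32/205 = 15.6% → Westside
Prime: Westside 2308/3043 = 75.8%, Parkway 2407/3521 = 68.4% → Westside
Near-prime: Westside 289/743 = 38.9%, Parkway 168/640 = 26.2% → Westside
Overall: Westside 2641/3960 = 66.7%, Parkway 2607/4366 = 59.7% → Westside
Westside wins overall and in every credit group — no reversal.

No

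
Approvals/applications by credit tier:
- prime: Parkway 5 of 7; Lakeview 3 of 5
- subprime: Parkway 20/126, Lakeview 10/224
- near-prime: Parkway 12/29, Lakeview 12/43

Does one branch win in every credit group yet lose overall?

No

Prime: Parkway 5/7 = 71.4%, Lakeview 3/5 = 60.0% → Parkway
Subprime: Parkway 20/126 = 15.9%, Lakeview 10/224 = 4.5% → Parkway
Near-prime: Parkway 12/29 = 41.4%, Lakeview 12/43 = 27.9% → Parkway
Overall: Parkway 37/162 = 22.8%, Lakeview 25/272 = 9.2% → Parkway
Parkway wins overall and in every credit group — no reversal.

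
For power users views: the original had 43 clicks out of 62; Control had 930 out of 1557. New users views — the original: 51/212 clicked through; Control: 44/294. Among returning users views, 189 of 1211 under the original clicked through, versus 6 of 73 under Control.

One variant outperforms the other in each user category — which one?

the original

Power users: the original 43/62 = 69.4%, Control 930/1557 = 59.7% → the original
New users: the original 51/212 = 24.1%, Control 44/294 = 15.0% → the original
Returning users: the original 189/1211 = 15.6%, Control 6/73 = 8.2% → the original
The original has the higher rate in all 3 groups.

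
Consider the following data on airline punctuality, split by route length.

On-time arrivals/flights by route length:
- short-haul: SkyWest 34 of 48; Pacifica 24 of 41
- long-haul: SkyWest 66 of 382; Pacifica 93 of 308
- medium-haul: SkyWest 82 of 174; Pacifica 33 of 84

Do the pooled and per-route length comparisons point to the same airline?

Short-haul: SkyWest 34/48 = 70.8%, Pacifica 24/41 = 58.5% → SkyWest
Long-haul: SkyWest 66/382 = 17.3%, Pacifica 93/308 = 30.2% → Pacifica
Medium-haul: SkyWest 82/174 = 47.1%, Pacifica 33/84 = 39.3% → SkyWest
Overall: SkyWest 182/604 = 30.1%, Pacifica 150/433 = 34.6% → Pacifica
Neither sweeps: SkyWest wins 2 of 3 groups, Pacifica wins 1. Pacifica wins overall but not every group — no Simpson reversal.

No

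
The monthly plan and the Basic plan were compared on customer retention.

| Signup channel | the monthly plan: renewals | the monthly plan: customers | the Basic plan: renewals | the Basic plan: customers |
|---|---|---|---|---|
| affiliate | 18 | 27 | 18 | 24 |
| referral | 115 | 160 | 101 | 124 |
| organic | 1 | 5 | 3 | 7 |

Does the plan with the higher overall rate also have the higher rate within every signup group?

Yes

Affiliate: the monthly plan 18/27 = 66.7%, the Basic plan 18/24 = 75.0% → the Basic plan
Referral: the monthly plan 115/160 = 71.9%, the Basic plan 101/124 = 81.5% → the Basic plan
Organic: the monthly plan 1/5 = 20.0%, the Basic plan 3/7 = 42.9% → the Basic plan
Overall: the monthly plan 134/192 = 69.8%, the Basic plan 122/155 = 78.7% → the Basic plan
The Basic plan wins overall and in every signup group — no reversal.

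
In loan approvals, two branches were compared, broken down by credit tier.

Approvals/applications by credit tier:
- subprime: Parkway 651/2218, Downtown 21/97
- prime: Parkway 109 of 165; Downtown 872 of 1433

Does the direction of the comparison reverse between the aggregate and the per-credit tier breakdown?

Yes

Subprime: Parkway 651/2218 = 29.4%, Downtown 21/97 = 21.6% → Parkway
Prime: Parkway 109/165 = 66.1%, Downtown 872/1433 = 60.9% → Parkway
Overall: Parkway 760/2383 = 31.9%, Downtown 893/1530 = 58.4% → Downtown
Parkway wins each credit group but Downtown wins overall — the comparison reverses. Parkway's applications skew toward subprime, which has a lower base rate.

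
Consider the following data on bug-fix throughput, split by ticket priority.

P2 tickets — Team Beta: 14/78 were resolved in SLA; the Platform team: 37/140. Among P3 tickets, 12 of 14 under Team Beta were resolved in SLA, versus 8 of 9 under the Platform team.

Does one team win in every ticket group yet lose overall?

No

P2: Team Beta 14/78 = 17.9%, the Platform team 37/140 = 26.4% → the Platform team
P3: Team Beta 12/14 = 85.7%, the Platform team 8/9 = 88.9% → the Platform team
Overall: Team Beta 26/92 = 28.3%, the Platform team 45/149 = 30.2% → the Platform team
The Platform team wins overall and in every ticket group — no reversal.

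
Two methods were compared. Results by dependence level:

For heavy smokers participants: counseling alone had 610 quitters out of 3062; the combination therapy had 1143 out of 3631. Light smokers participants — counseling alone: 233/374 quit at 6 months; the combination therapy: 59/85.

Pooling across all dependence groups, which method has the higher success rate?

the combination therapy

Heavy smokers: counseling alone 610/3062 = 19.9%, the combination therapy 1143/3631 = 31.5% → the combination therapy
Light smokers: counseling alone 233/374 = 62.3%, the combination therapy 59/85 = 69.4% → the combination therapy
Overall: counseling alone 843/3436 = 24.5%, the combination therapy 1202/3716 = 32.3% → the combination therapy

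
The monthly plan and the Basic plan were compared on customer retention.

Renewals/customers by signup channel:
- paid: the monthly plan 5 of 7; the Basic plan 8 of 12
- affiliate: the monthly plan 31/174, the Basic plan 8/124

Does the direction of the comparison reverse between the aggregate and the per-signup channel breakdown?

No

Paid: the monthly plan 5/7 = 71.4%, the Basic plan 8/12 = 66.7% → the monthly plan
Affiliate: the monthly plan 31/174 = 17.8%, the Basic plan 8/124 = 6.5% → the monthly plan
Overall: the monthly plan 36/181 = 19.9%, the Basic plan 16/136 = 11.8% → the monthly plan
The monthly plan wins overall and in every signup group — no reversal.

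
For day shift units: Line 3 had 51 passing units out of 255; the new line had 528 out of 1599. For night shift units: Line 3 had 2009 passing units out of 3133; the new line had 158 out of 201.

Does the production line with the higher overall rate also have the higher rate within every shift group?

No

Day shift: Line 3 51/255 = 20.0%, the new line 528/1599 = 33.0% → the new line
Night shift: Line 3 2009/3133 = 64.1%, the new line 158/201 = 78.6% → the new line
Overall: Line 3 2060/3388 = 60.8%, the new line 686/1800 = 38.1% → Line 3
The new line wins each shift group but Line 3 wins overall — the comparison reverses. The new line's units skew toward day shift, which has a lower base rate.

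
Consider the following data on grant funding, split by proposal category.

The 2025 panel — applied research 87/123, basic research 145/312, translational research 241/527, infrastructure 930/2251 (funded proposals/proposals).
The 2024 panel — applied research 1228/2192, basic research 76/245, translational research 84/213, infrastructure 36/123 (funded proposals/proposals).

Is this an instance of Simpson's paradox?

Applied research: the 2025 panel 87/123 = 70.7%, the 2024 panel 1228/2192 = 56.0% → the 2025 panel
Basic research: the 2025 panel 145/312 = 46.5%, the 2024 panel 76/245 = 31.0% → the 2025 panel
Translational research: the 2025 panel 241/527 = 45.7%, the 2024 panel 84/213 = 39.4% → the 2025 panel
Infrastructure: the 2025 panel 930/2251 = 41.3%, the 2024 panel 36/123 = 29.3% → the 2025 panel
Overall: the 2025 panel 1403/3213 = 43.7%, the 2024 panel 1424/2773 = 51.4% → the 2024 panel
The 2025 panel wins each proposal group but the 2024 panel wins overall — the comparison reverses. The 2025 panel's proposals skew toward infrastructure, which has a lower base rate.

Yes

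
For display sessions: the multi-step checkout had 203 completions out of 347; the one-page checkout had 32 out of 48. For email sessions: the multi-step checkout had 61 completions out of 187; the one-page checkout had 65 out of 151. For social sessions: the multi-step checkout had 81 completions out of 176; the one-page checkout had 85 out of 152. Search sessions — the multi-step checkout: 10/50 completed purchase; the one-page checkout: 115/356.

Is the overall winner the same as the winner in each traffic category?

No

Display: the multi-step checkout 203/347 = 58.5%, the one-page checkout 32/48 = 66.7% → the one-page checkout
Email: the multi-step checkout 61/187 = 32.6%, the one-page checkout 65/151 = 43.0% → the one-page checkout
Social: the multi-step checkout 81/176 = 46.0%, the one-page checkout 85/152 = 55.9% → the one-page checkout
Search: the multi-step checkout 10/50 = 20.0%, the one-page checkout 115/356 = 32.3% → the one-page checkout
Overall: the multi-step checkout 355/760 = 46.7%, the one-page checkout 297/707 = 42.0% → the multi-step checkout
The one-page checkout wins each traffic group but the multi-step checkout wins overall — the comparison reverses. The one-page checkout's sessions skew toward search, which has a lower base rate.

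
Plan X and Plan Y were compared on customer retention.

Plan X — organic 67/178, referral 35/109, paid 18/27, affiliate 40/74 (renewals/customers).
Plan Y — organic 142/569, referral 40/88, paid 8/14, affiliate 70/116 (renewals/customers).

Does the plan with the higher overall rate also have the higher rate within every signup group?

Organic: Plan X 67/178 = 37.6%, Plan Y 142/569 = 25.0% → Plan X
Referral: Plan X 35/109 = 32.1%, Plan Y 40/88 = 45.5% → Plan Y
Paid: Plan X 18/27 = 66.7%, Plan Y 8/14 = 57.1% → Plan X
Affiliate: Plan X 40/74 = 54.1%, Plan Y 70/116 = 60.3% → Plan Y
Overall: Plan X 160/388 = 41.2%, Plan Y 260/787 = 33.0% → Plan X
Neither sweeps: Plan X wins 2 of 4 groups, Plan Y wins 2. Plan X wins overall but not every group — no Simpson reversal.

No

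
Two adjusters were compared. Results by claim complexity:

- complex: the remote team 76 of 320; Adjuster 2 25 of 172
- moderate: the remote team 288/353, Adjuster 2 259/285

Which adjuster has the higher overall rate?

Adjuster 2

Complex: the remote team 76/320 = 23.8%, Adjuster 2 25/172 = 14.5% → the remote team
Moderate: the remote team 288/353 = 81.6%, Adjuster 2 259/285 = 90.9% → Adjuster 2
Overall: the remote team 364/673 = 54.1%, Adjuster 2 284/457 = 62.1% → Adjuster 2
(Neither sweeps every claim group, but Adjuster 2 has the higher pooled rate.)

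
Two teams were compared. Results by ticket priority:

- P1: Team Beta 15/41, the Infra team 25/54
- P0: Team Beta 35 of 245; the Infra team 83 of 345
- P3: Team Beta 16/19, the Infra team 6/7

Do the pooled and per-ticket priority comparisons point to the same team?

P1: Team Beta 15/41 = 36.6%, the Infra team 25/54 = 46.3% → the Infra team
P0: Team Beta 35/245 = 14.3%, the Infra team 83/345 = 24.1% → the Infra team
P3: Team Beta 16/19 = 84.2%, the Infra team 6/7 = 85.7% → the Infra team
Overall: Team Beta 66/305 = 21.6%, the Infra team 114/406 = 28.1% → the Infra team
The Infra team wins overall and in every ticket group — no reversal.

Yes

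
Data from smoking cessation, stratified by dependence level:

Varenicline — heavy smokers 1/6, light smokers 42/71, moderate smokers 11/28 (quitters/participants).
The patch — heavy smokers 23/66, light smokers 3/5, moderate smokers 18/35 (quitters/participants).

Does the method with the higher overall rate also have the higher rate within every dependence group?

No

Heavy smokers: varenicline 1/6 = 16.7%, the patch 23/66 = 34.8% → the patch
Light smokers: varenicline 42/71 = 59.2%, the patch 3/5 = 60.0% → the patch
Moderate smokers: varenicline 11/28 = 39.3%, the patch 18/35 = 51.4% → the patch
Overall: varenicline 54/105 = 51.4%, the patch 44/106 = 41.5% → varenicline
The patch wins each dependence group but varenicline wins overall — the comparison reverses. The patch's participants skew toward heavy smokers, which has a lower base rate.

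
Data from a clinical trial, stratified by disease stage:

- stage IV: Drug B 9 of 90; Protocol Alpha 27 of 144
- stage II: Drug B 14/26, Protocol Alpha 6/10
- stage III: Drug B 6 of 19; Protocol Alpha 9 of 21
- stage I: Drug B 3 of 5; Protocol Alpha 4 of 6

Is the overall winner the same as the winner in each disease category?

Yes

Stage IV: Drug B 9/90 = 10.0%, Protocol Alpha 27/144 = 18.8% → Protocol Alpha
Stage II: Drug B 14/26 = 53.8%, Protocol Alpha 6/10 = 60.0% → Protocol Alpha
Stage III: Drug B 6/19 = 31.6%, Protocol Alpha 9/21 = 42.9% → Protocol Alpha
Stage I: Drug B 3/5 = 60.0%, Protocol Alpha 4/6 = 66.7% → Protocol Alpha
Overall: Drug B 32/140 = 22.9%, Protocol Alpha 46/181 = 25.4% → Protocol Alpha
Protocol Alpha wins overall and in every disease group — no reversal.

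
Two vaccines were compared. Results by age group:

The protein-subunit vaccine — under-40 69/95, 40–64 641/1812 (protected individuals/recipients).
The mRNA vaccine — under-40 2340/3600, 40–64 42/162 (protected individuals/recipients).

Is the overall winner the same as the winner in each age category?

No

Under-40: the protein-subunit vaccine 69/95 = 72.6%, the mRNA vaccine 2340/3600 = 65.0% → the protein-subunit vaccine
40–64: the protein-subunit vaccine 641/1812 = 35.4%, the mRNA vaccine 42/162 = 25.9% → the protein-subunit vaccine
Overall: the protein-subunit vaccine 710/1907 = 37.2%, the mRNA vaccine 2382/3762 = 63.3% → the mRNA vaccine
The protein-subunit vaccine wins each age group but the mRNA vaccine wins overall — the comparison reverses. The protein-subunit vaccine's recipients skew toward 40–64, which has a lower base rate.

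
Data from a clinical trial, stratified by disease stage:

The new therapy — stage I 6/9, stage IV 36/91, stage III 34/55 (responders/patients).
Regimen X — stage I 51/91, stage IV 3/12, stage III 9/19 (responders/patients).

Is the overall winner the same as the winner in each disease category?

No

Stage I: the new therapy 6/9 = 66.7%, Regimen X 51/91 = 56.0% → the new therapy
Stage IV: the new therapy 36/91 = 39.6%, Regimen X 3/12 = 25.0% → the new therapy
Stage III: the new therapy 34/55 = 61.8%, Regimen X 9/19 = 47.4% → the new therapy
Overall: the new therapy 76/155 = 49.0%, Regimen X 63/122 = 51.6% → Regimen X
The new therapy wins each disease group but Regimen X wins overall — the comparison reverses. The new therapy's patients skew toward stage IV, which has a lower base rate.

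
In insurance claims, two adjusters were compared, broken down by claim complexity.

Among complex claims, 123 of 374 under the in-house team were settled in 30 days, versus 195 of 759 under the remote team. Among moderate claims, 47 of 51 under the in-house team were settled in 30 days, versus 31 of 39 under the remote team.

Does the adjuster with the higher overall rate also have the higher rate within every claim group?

Complex: the in-house team 123/374 = 32.9%, the remote team 195/759 = 25.7% → the in-house team
Moderate: the in-house team 47/51 = 92.2%, the remote team 31/39 = 79.5% → the in-house team
Overall: the in-house team 170/425 = 40.0%, the remote team 226/798 = 28.3% → the in-house team
The in-house team wins overall and in every claim group — no reversal.

Yes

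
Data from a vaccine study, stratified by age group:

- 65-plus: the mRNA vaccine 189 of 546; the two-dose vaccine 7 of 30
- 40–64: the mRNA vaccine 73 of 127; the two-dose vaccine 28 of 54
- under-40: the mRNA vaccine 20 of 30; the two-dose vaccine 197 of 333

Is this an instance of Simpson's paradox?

Yes

65-plus: the mRNA vaccine 189/546 = 34.6%, the two-dose vaccine 7/30 = 23.3% → the mRNA vaccine
40–64: the mRNA vaccine 73/127 = 57.5%, the two-dose vaccine 28/54 = 51.9% → the mRNA vaccine
Under-40: the mRNA vaccine 20/30 = 66.7%, the two-dose vaccine 197/333 = 59.2% → the mRNA vaccine
Overall: the mRNA vaccine 282/703 = 40.1%, the two-dose vaccine 232/417 = 55.6% → the two-dose vaccine
The mRNA vaccine wins each age group but the two-dose vaccine wins overall — the comparison reverses. The mRNA vaccine's recipients skew toward 65-plus, which has a lower base rate.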